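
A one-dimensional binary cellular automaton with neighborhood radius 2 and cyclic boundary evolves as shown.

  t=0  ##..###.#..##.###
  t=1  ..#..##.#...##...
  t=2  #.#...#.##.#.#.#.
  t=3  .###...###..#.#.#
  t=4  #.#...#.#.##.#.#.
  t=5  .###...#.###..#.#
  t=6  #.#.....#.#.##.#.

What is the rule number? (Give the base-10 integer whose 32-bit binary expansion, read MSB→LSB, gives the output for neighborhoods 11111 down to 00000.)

  nb #####: next=.  (t=0,i=16, bit31=0)
  nb ####.: next=.  (t=0,i=0, bit30=0)
  nb ###.#: next=#  (t=0,i=6, bit29=1)
  nb ###..: next=.  (t=0,i=1, bit28=0)
  nb ##.##: next=#  (t=0,i=13, bit27=1)
  nb ##.#.: next=.  (t=0,i=7, bit26=0)
  nb ##..#: next=#  (t=0,i=2, bit25=1)
  nb ##...: next=.  (t=1,i=14, bit24=0)
  nb #.###: next=.  (t=0,i=14, bit23=0)
  nb #.##.: next=#  (t=2,i=8, bit22=1)
  nb #.#.#: next=.  (t=2,i=0, bit21=0)
  nb #.#..: next=#  (t=0,i=8, bit20=1)
  nb #..##: next=.  (t=0,i=3, bit19=0)
  nb #..#.: next=#  (t=3,i=11, bit18=1)
  nb #...#: next=.  (t=1,i=10, bit17=0)
  nb #....: next=#  (t=1,i=15, bit16=1)
  nb .####: next=.  (t=0,i=15, bit15=0)
  nb .###.: next=#  (t=0,i=5, bit14=1)
  nb .##.#: next=#  (t=0,i=12, bit13=1)
  nb .##..: next=#  (t=1,i=13, bit12=1)
  nb .#.##: next=#  (t=2,i=7, bit11=1)
  nb .#.#.: next=#  (t=2,i=1, bit10=1)
  nb .#..#: next=.  (t=0,i=9, bit9=0)
  nb .#...: next=#  (t=1,i=9, bit8=1)
  nb ..###: next=.  (t=0,i=4, bit7=0)
  nb ..##.: next=.  (t=0,i=11, bit6=0)
  nb ..#.#: next=.  (t=2,i=6, bit5=0)
  nb ..#..: next=#  (t=1,i=2, bit4=1)
  nb ...##: next=#  (t=1,i=11, bit3=1)
  nb ...#.: next=.  (t=1,i=1, bit2=0)
  nb ....#: next=#  (t=1,i=0, bit1=1)
  nb .....: next=.  (t=1,i=16, bit0=0)
  bits 00101010010101010111110100011010 = 710245658

710245658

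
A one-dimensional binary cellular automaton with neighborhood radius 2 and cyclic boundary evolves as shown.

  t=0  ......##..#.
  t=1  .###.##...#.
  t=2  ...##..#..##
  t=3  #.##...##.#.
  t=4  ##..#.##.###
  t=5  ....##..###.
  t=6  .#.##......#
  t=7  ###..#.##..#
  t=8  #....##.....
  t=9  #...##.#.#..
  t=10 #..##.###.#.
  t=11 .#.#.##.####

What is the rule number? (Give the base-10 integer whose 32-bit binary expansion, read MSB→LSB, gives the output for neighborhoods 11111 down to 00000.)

765496953

  [31] ##### => .  t=4,i=11
  [30] ####. => .  t=4,i=0
  [29] ###.# => #  t=1,i=3
  [28] ###.. => .  t=4,i=1
  [27] ##.## => #  t=1,i=4
  [26] ##.#. => #  t=3,i=9
  [25] ##..# => .  t=0,i=8
  [24] ##... => #  t=1,i=7
  [23] #.### => #  t=4,i=9
  [22] #.##. => .  t=1,i=5
  [21] #.#.# => #  t=3,i=0
  [20] #.#.. => .  t=9,i=9
  [19] #..## => .  t=1,i=0
  [18] #..#. => .  t=0,i=9
  [17] #...# => .  t=1,i=8
  [16] #.... => .  t=0,i=0
  [15] .#### => #  t=4,i=10
  [14] .###. => .  t=1,i=2
  [13] .##.# => .  t=3,i=8
  [12] .##.. => .  t=0,i=7
  [11] .#.## => #  t=3,i=1
  [10] .#.#. => #  t=3,i=11
  [9] .#..# => #  t=1,i=11
  [8] .#... => .  t=0,i=11
  [7] ..### => .  t=1,i=1
  [6] ..##. => #  t=0,i=6
  [5] ..#.# => #  t=4,i=4
  [4] ..#.. => #  t=0,i=10
  [3] ...## => #  t=0,i=5
  [2] ...#. => .  t=1,i=9
  [1] ....# => .  t=0,i=4
  [0] ..... => #  t=0,i=1
  bits 00101101101000001000111001111001 = 765496953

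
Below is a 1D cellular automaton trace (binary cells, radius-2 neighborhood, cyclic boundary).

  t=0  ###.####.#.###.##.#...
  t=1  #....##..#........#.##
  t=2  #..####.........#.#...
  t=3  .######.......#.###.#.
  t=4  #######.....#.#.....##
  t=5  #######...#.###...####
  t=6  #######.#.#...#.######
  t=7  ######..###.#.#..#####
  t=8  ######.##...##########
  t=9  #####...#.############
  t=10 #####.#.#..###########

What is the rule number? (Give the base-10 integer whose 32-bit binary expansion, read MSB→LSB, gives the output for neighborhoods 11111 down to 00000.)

3493500650

  ##### -> #   bit 31 = 1  t=3,i=3
  ####. -> #   bit 30 = 1  t=0,i=6
  ###.# -> .   bit 29 = 0  t=0,i=2
  ###.. -> #   bit 28 = 1  t=1,i=0
  ##.## -> .   bit 27 = 0  t=0,i=3
  ##.#. -> .   bit 26 = 0  t=0,i=8
  ##..# -> .   bit 25 = 0  t=1,i=7
  ##... -> .   bit 24 = 0  t=1,i=1
  #.### -> .   bit 23 = 0  t=0,i=4
  #.##. -> .   bit 22 = 0  t=0,i=15
  #.#.# -> #   bit 21 = 1  t=0,i=9
  #.#.. -> #   bit 20 = 1  t=0,i=18
  #..## -> #   bit 19 = 1  t=2,i=2
  #..#. -> .   bit 18 = 0  t=1,i=8
  #...# -> #   bit 17 = 1  t=0,i=20
  #.... -> .   bit 16 = 0  t=1,i=2
  .#### -> #   bit 15 = 1  t=0,i=5
  .###. -> .   bit 14 = 0  t=0,i=1
  .##.# -> .   bit 13 = 0  t=0,i=16
  .##.. -> #   bit 12 = 1  t=1,i=6
  .#.## -> .   bit 11 = 0  t=0,i=10
  .#.#. -> #   bit 10 = 1  t=2,i=17
  .#..# -> #   bit 9 = 1  t=2,i=1
  .#... -> .   bit 8 = 0  t=0,i=19
  ..### -> #   bit 7 = 1  t=0,i=0
  ..##. -> #   bit 6 = 1  t=1,i=5
  ..#.# -> #   bit 5 = 1  t=1,i=18
  ..#.. -> .   bit 4 = 0  t=1,i=9
  ...## -> #   bit 3 = 1  t=0,i=21
  ...#. -> .   bit 2 = 0  t=1,i=17
  ....# -> #   bit 1 = 1  t=1,i=3
  ..... -> .   bit 0 = 0  t=1,i=12
  bits 11010000001110101001011011101010 = 3493500650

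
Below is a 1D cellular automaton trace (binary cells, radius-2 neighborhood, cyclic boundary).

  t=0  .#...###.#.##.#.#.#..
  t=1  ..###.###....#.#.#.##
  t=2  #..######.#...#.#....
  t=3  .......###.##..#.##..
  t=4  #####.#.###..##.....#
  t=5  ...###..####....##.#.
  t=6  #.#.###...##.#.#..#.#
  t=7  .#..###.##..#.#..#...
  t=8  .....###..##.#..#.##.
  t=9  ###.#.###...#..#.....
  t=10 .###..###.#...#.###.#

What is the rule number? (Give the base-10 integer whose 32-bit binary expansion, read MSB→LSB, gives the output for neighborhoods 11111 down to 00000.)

2122794249

  #####|.  b31=0 t=2,i=5
  ####.|#  b30=1 t=2,i=7
  ###.#|#  b29=1 t=0,i=7
  ###..|#  b28=1 t=1,i=8
  ##.##|#  b27=1 t=1,i=5
  ##.#.|#  b26=1 t=0,i=8
  ##..#|#  b25=1 t=1,i=0
  ##...|.  b24=0 t=1,i=9
  #.###|#  b23=1 t=1,i=6
  #.##.|.  b22=0 t=0,i=11
  #.#.#|.  b21=0 t=0,i=9
  #.#..|.  b20=0 t=0,i=18
  #..##|.  b19=0 t=1,i=1
  #..#.|#  b18=1 t=3,i=14
  #...#|#  b17=1 t=0,i=3
  #....|#  b16=1 t=1,i=10
  .####|.  b15=0 t=2,i=4
  .###.|#  b14=1 t=0,i=6
  .##.#|.  b13=0 t=0,i=12
  .##..|.  b12=0 t=1,i=20
  .#.##|.  b11=0 t=0,i=10
  .#.#.|#  b10=1 t=0,i=15
  .#..#|.  b9=0 t=2,i=1
  .#...|#  b8=1 t=0,i=2
  ..###|.  b7=0 t=0,i=5
  ..##.|.  b6=0 t=4,i=13
  ..#.#|.  b5=0 t=1,i=13
  ..#..|.  b4=0 t=0,i=1
  ...##|#  b3=1 t=0,i=4
  ...#.|.  b2=0 t=0,i=0
  ....#|.  b1=0 t=1,i=11
  .....|#  b0=1 t=3,i=0
  bits 01111110100001110100010100001001 = 2122794249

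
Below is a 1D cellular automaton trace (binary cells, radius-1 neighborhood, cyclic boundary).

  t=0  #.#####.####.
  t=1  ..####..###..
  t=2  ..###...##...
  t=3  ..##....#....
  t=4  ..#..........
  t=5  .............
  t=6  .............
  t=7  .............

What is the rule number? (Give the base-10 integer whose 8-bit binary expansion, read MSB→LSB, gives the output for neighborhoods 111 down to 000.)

136

  ###|#  b7=1 t=0,i=3
  ##.|.  b6=0 t=0,i=6
  #.#|.  b5=0 t=0,i=1
  #..|.  b4=0 t=1,i=6
  .##|#  b3=1 t=0,i=2
  .#.|.  b2=0 t=0,i=0
  ..#|.  b1=0 t=1,i=1
  ...|.  b0=0 t=1,i=0
  bits 10001000 = 136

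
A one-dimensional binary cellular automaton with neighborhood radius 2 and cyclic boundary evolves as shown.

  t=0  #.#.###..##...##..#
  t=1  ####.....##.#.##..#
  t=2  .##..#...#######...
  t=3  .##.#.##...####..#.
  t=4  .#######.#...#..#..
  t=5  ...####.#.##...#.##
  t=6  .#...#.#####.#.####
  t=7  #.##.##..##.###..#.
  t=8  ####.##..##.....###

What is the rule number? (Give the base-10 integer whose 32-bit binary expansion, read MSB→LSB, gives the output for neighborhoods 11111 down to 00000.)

  ##### -> #   bit 31 = 1  t=1,i=1
  ####. -> #   bit 30 = 1  t=1,i=2
  ###.# -> .   bit 29 = 0  t=4,i=7
  ###.. -> .   bit 28 = 0  t=0,i=6
  ##.## -> .   bit 27 = 0  t=7,i=4
  ##.#. -> #   bit 26 = 1  t=0,i=1
  ##..# -> .   bit 25 = 0  t=0,i=7
  ##... -> .   bit 24 = 0  t=0,i=11
  #.### -> .   bit 23 = 0  t=0,i=4
  #.##. -> #   bit 22 = 1  t=1,i=14
  #.#.# -> #   bit 21 = 1  t=0,i=2
  #.#.. -> .   bit 20 = 0  t=4,i=9
  #..## -> .   bit 19 = 0  t=0,i=8
  #..#. -> #   bit 18 = 1  t=2,i=4
  #...# -> #   bit 17 = 1  t=0,i=12
  #.... -> #   bit 16 = 1  t=1,i=5
  .#### -> .   bit 15 = 0  t=1,i=0
  .###. -> .   bit 14 = 0  t=0,i=5
  .##.# -> #   bit 13 = 1  t=0,i=0
  .##.. -> #   bit 12 = 1  t=0,i=10
  .#.## -> #   bit 11 = 1  t=0,i=3
  .#.#. -> #   bit 10 = 1  t=7,i=18
  .#..# -> .   bit 9 = 0  t=3,i=18
  .#... -> #   bit 8 = 1  t=2,i=6
  ..### -> .   bit 7 = 0  t=1,i=18
  ..##. -> #   bit 6 = 1  t=0,i=9
  ..#.# -> #   bit 5 = 1  t=5,i=15
  ..#.. -> .   bit 4 = 0  t=2,i=5
  ...## -> .   bit 3 = 0  t=0,i=13
  ...#. -> .   bit 2 = 0  t=4,i=12
  ....# -> .   bit 1 = 0  t=1,i=7
  ..... -> .   bit 0 = 0  t=1,i=6
  bits 11000100011001110011110101100000 = 3295100256

3295100256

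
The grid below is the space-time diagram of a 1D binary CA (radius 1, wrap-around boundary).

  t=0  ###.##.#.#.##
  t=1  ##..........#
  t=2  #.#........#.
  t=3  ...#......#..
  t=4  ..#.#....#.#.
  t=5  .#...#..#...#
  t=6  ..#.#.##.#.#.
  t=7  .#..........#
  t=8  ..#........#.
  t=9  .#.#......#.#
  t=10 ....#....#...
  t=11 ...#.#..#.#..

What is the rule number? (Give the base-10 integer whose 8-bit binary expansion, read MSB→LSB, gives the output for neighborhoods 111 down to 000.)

146

  ### -> #   bit 7 = 1  t=0,i=0
  ##. -> .   bit 6 = 0  t=0,i=2
  #.# -> .   bit 5 = 0  t=0,i=3
  #.. -> #   bit 4 = 1  t=1,i=2
  .## -> .   bit 3 = 0  t=0,i=4
  .#. -> .   bit 2 = 0  t=0,i=7
  ..# -> #   bit 1 = 1  t=1,i=11
  ... -> .   bit 0 = 0  t=1,i=3
  bits 10010010 = 146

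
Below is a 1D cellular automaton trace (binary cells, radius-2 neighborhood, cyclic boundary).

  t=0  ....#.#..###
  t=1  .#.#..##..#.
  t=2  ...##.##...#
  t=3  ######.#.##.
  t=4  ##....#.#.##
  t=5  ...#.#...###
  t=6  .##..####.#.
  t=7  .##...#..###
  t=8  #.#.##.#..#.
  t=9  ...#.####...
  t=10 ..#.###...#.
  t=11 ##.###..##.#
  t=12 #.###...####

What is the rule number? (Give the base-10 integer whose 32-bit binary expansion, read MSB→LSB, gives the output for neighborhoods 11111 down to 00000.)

  #####|.  b31=0 t=3,i=2
  ####.|.  b30=0 t=3,i=4
  ###.#|.  b29=0 t=3,i=5
  ###..|.  b28=0 t=0,i=11
  ##.##|#  b27=1 t=2,i=5
  ##.#.|#  b26=1 t=3,i=6
  ##..#|.  b25=0 t=1,i=8
  ##...|.  b24=0 t=0,i=0
  #.###|#  b23=1 t=3,i=0
  #.##.|.  b22=0 t=2,i=6
  #.#.#|.  b21=0 t=3,i=7
  #.#..|#  b20=1 t=0,i=6
  #..##|.  b19=0 t=0,i=8
  #..#.|.  b18=0 t=1,i=0
  #...#|#  b17=1 t=2,i=1
  #....|#  b16=1 t=0,i=1
  .####|#  b15=1 t=3,i=1
  .###.|#  b14=1 t=0,i=10
  .##.#|#  b13=1 t=2,i=4
  .##..|#  b12=1 t=1,i=7
  .#.##|#  b11=1 t=3,i=8
  .#.#.|.  b10=0 t=0,i=5
  .#..#|#  b9=1 t=0,i=7
  .#...|#  b8=1 t=2,i=0
  ..###|.  b7=0 t=0,i=9
  ..##.|#  b6=1 t=1,i=6
  ..#.#|.  b5=0 t=0,i=4
  ..#..|.  b4=0 t=1,i=10
  ...##|#  b3=1 t=2,i=2
  ...#.|#  b2=1 t=0,i=3
  ....#|.  b1=0 t=0,i=2
  .....|.  b0=0 t=9,i=0
  bits 00001100100100111111101101001100 = 211024716

211024716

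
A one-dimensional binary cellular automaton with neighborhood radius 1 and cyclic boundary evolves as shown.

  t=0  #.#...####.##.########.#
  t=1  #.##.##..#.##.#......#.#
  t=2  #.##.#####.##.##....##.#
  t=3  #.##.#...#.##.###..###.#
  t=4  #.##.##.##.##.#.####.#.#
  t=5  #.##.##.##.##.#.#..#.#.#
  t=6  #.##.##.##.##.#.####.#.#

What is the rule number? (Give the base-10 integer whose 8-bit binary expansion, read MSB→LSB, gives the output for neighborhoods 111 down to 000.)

94

  ### -> .   bit 7 = 0  t=0,i=7
  ##. -> #   bit 6 = 1  t=0,i=0
  #.# -> .   bit 5 = 0  t=0,i=1
  #.. -> #   bit 4 = 1  t=0,i=3
  .## -> #   bit 3 = 1  t=0,i=6
  .#. -> #   bit 2 = 1  t=0,i=2
  ..# -> #   bit 1 = 1  t=0,i=5
  ... -> .   bit 0 = 0  t=0,i=4
  bits 01011110 = 94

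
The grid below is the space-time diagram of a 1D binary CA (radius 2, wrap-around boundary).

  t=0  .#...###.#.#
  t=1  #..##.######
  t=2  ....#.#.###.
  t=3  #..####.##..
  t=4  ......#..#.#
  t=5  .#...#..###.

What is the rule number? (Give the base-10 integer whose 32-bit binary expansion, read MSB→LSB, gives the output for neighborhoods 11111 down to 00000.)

2762437676

  [31] ##### => #  t=1,i=8
  [30] ####. => .  t=1,i=11
  [29] ###.# => #  t=0,i=7
  [28] ###.. => .  t=1,i=0
  [27] ##.## => .  t=1,i=5
  [26] ##.#. => #  t=0,i=8
  [25] ##..# => .  t=1,i=1
  [24] ##... => .  t=2,i=11
  [23] #.### => #  t=1,i=6
  [22] #.##. => .  t=3,i=8
  [21] #.#.# => #  t=0,i=9
  [20] #.#.. => .  t=0,i=1
  [19] #..## => .  t=1,i=2
  [18] #..#. => #  t=3,i=11
  [17] #...# => #  t=0,i=3
  [16] #.... => #  t=2,i=0
  [15] .#### => .  t=1,i=7
  [14] .###. => #  t=0,i=6
  [13] .##.# => #  t=1,i=4
  [12] .##.. => #  t=3,i=9
  [11] .#.## => .  t=2,i=7
  [10] .#.#. => #  t=0,i=0
  [9] .#..# => .  t=3,i=1
  [8] .#... => .  t=0,i=2
  [7] ..### => .  t=0,i=5
  [6] ..##. => .  t=1,i=3
  [5] ..#.# => #  t=2,i=4
  [4] ..#.. => .  t=3,i=0
  [3] ...## => #  t=0,i=4
  [2] ...#. => #  t=2,i=3
  [1] ....# => .  t=2,i=2
  [0] ..... => .  t=2,i=1
  bits 10100100101001110111010000101100 = 2762437676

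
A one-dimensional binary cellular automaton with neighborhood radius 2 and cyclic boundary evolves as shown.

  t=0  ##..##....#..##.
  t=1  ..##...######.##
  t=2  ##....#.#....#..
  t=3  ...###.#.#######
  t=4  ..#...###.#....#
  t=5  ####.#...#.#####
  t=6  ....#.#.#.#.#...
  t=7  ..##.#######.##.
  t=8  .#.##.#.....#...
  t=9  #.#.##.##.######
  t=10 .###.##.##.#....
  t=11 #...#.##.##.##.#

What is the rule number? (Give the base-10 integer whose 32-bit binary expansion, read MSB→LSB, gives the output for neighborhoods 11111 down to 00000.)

506310430

  #####|.  b31=0 t=1,i=9
  ####.|.  b30=0 t=1,i=11
  ###.#|.  b29=0 t=1,i=12
  ###..|#  b28=1 t=3,i=15
  ##.##|#  b27=1 t=0,i=15
  ##.#.|#  b26=1 t=3,i=6
  ##..#|#  b25=1 t=0,i=2
  ##...|.  b24=0 t=0,i=6
  #.###|.  b23=0 t=3,i=9
  #.##.|.  b22=0 t=0,i=0
  #.#.#|#  b21=1 t=3,i=7
  #.#..|.  b20=0 t=2,i=8
  #..##|#  b19=1 t=0,i=3
  #..#.|#  b18=1 t=4,i=1
  #...#|.  b17=0 t=1,i=5
  #....|#  b16=1 t=0,i=7
  .####|#  b15=1 t=1,i=8
  .###.|.  b14=0 t=3,i=4
  .##.#|#  b13=1 t=0,i=14
  .##..|.  b12=0 t=0,i=1
  .#.##|#  b11=1 t=3,i=8
  .#.#.|#  b10=1 t=2,i=7
  .#..#|#  b9=1 t=0,i=11
  .#...|#  b8=1 t=2,i=9
  ..###|.  b7=0 t=1,i=7
  ..##.|.  b6=0 t=0,i=4
  ..#.#|.  b5=0 t=2,i=6
  ..#..|#  b4=1 t=0,i=10
  ...##|#  b3=1 t=1,i=6
  ...#.|#  b2=1 t=0,i=9
  ....#|#  b1=1 t=0,i=8
  .....|.  b0=0 t=6,i=0
  bits 00011110001011011010111100011110 = 506310430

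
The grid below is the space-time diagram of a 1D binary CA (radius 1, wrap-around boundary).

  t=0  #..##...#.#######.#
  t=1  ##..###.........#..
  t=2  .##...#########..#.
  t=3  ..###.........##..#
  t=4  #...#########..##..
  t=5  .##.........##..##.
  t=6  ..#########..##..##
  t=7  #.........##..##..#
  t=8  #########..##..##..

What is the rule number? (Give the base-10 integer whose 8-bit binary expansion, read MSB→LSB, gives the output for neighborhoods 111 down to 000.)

  nb ###: next=.  (t=0,i=11, bit7=0)
  nb ##.: next=#  (t=0,i=0, bit6=1)
  nb #.#: next=.  (t=0,i=9, bit5=0)
  nb #..: next=#  (t=0,i=1, bit4=1)
  nb .##: next=.  (t=0,i=3, bit3=0)
  nb .#.: next=.  (t=0,i=8, bit2=0)
  nb ..#: next=.  (t=0,i=2, bit1=0)
  nb ...: next=#  (t=0,i=6, bit0=1)
  bits 01010001 = 81

81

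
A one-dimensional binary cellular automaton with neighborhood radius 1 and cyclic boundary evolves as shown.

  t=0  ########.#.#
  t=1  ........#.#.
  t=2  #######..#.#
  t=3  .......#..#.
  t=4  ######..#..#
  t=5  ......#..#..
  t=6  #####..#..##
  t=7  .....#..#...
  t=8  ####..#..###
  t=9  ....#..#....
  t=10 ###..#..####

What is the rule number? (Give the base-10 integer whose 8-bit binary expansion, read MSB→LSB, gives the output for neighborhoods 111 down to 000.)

  ###|.  b7=0 t=0,i=0
  ##.|.  b6=0 t=0,i=7
  #.#|#  b5=1 t=0,i=8
  #..|#  b4=1 t=1,i=11
  .##|.  b3=0 t=0,i=11
  .#.|.  b2=0 t=0,i=9
  ..#|.  b1=0 t=1,i=7
  ...|#  b0=1 t=1,i=0
  bits 00110001 = 49

49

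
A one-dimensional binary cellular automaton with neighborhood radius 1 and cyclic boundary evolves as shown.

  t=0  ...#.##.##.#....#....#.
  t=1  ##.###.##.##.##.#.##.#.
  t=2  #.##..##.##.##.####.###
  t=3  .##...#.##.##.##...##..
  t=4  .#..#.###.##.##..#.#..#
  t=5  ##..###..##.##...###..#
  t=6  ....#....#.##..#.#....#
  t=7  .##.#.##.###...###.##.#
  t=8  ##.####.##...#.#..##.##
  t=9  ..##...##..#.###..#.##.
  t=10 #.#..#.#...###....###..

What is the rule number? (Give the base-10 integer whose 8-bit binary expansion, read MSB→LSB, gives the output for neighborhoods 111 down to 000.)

  nb ###: next=.  (t=1,i=4, bit7=0)
  nb ##.: next=.  (t=0,i=6, bit6=0)
  nb #.#: next=#  (t=0,i=4, bit5=1)
  nb #..: next=.  (t=0,i=12, bit4=0)
  nb .##: next=#  (t=0,i=5, bit3=1)
  nb .#.: next=#  (t=0,i=3, bit2=1)
  nb ..#: next=.  (t=0,i=2, bit1=0)
  nb ...: next=#  (t=0,i=0, bit0=1)
  bits 00101101 = 45

45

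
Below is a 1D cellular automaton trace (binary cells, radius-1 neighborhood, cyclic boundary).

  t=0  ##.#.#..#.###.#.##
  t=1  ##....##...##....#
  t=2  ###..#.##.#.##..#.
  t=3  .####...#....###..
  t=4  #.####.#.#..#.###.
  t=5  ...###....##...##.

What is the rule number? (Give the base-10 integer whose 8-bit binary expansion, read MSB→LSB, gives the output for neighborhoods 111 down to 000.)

  [7] ### => #  t=0,i=0
  [6] ##. => #  t=0,i=1
  [5] #.# => .  t=0,i=2
  [4] #.. => #  t=0,i=6
  [3] .## => .  t=0,i=10
  [2] .#. => .  t=0,i=3
  [1] ..# => #  t=0,i=7
  [0] ... => .  t=1,i=3
  bits 11010010 = 210

210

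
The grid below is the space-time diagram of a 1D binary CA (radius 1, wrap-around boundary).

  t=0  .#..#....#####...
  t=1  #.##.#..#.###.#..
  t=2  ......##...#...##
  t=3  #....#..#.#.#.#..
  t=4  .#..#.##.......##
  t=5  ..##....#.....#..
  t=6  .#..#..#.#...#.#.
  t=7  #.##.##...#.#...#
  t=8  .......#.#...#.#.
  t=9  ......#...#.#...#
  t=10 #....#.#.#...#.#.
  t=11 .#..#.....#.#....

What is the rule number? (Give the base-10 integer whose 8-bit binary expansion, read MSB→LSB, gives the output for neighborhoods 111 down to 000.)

  [7] ### => #  t=0,i=10
  [6] ##. => .  t=0,i=13
  [5] #.# => .  t=1,i=1
  [4] #.. => #  t=0,i=2
  [3] .## => .  t=0,i=9
  [2] .#. => .  t=0,i=1
  [1] ..# => #  t=0,i=0
  [0] ... => .  t=0,i=6
  bits 10010010 = 146

146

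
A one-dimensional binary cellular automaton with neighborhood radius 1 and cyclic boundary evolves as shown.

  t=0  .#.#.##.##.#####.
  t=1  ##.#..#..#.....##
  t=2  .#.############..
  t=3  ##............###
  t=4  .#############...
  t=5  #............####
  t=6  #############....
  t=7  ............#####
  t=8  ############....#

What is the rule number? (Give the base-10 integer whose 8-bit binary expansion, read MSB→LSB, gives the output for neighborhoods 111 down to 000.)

  ###|.  b7=0 t=0,i=12
  ##.|#  b6=1 t=0,i=6
  #.#|.  b5=0 t=0,i=2
  #..|#  b4=1 t=0,i=16
  .##|.  b3=0 t=0,i=5
  .#.|#  b2=1 t=0,i=1
  ..#|#  b1=1 t=0,i=0
  ...|#  b0=1 t=1,i=11
  bits 01010111 = 87

87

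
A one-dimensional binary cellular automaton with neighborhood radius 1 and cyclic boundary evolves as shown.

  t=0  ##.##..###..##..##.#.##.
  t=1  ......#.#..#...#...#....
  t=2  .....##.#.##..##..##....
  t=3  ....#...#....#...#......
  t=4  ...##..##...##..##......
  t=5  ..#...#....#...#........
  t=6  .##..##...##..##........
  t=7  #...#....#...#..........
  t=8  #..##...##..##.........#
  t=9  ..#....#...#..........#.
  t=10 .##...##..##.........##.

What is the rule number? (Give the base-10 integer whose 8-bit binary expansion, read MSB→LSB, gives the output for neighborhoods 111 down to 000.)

134

  ### -> #   bit 7 = 1  t=0,i=8
  ##. -> .   bit 6 = 0  t=0,i=1
  #.# -> .   bit 5 = 0  t=0,i=2
  #.. -> .   bit 4 = 0  t=0,i=5
  .## -> .   bit 3 = 0  t=0,i=0
  .#. -> #   bit 2 = 1  t=0,i=19
  ..# -> #   bit 1 = 1  t=0,i=6
  ... -> .   bit 0 = 0  t=1,i=0
  bits 10000110 = 134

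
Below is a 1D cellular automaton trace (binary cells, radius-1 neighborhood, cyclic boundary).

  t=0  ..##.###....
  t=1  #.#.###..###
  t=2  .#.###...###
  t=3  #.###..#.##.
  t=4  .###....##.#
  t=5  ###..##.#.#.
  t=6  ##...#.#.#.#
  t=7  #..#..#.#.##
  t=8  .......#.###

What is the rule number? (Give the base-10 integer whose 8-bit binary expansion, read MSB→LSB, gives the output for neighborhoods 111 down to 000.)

169

  nb ###: next=#  (t=0,i=6, bit7=1)
  nb ##.: next=.  (t=0,i=3, bit6=0)
  nb #.#: next=#  (t=0,i=4, bit5=1)
  nb #..: next=.  (t=0,i=8, bit4=0)
  nb .##: next=#  (t=0,i=2, bit3=1)
  nb .#.: next=.  (t=1,i=2, bit2=0)
  nb ..#: next=.  (t=0,i=1, bit1=0)
  nb ...: next=#  (t=0,i=0, bit0=1)
  bits 10101001 = 169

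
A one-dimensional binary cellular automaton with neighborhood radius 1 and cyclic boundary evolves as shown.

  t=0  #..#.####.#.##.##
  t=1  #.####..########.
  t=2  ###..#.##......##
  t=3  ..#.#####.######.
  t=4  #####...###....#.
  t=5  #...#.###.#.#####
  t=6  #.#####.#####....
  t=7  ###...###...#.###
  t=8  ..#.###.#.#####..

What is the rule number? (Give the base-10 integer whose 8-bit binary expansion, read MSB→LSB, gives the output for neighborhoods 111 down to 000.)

  [7] ### => .  t=0,i=6
  [6] ##. => #  t=0,i=0
  [5] #.# => #  t=0,i=4
  [4] #.. => .  t=0,i=1
  [3] .## => #  t=0,i=5
  [2] .#. => #  t=0,i=3
  [1] ..# => #  t=0,i=2
  [0] ... => #  t=2,i=10
  bits 01101111 = 111

111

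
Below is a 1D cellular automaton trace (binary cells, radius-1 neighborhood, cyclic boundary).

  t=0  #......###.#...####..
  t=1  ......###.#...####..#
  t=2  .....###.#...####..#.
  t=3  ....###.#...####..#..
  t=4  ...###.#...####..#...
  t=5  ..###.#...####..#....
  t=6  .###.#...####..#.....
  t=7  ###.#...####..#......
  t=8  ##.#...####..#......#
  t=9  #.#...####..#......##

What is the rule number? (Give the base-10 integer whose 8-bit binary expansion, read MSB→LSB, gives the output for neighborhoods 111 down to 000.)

170

  [7] ### => #  t=0,i=8
  [6] ##. => .  t=0,i=9
  [5] #.# => #  t=0,i=10
  [4] #.. => .  t=0,i=1
  [3] .## => #  t=0,i=7
  [2] .#. => .  t=0,i=0
  [1] ..# => #  t=0,i=6
  [0] ... => .  t=0,i=2
  bits 10101010 = 170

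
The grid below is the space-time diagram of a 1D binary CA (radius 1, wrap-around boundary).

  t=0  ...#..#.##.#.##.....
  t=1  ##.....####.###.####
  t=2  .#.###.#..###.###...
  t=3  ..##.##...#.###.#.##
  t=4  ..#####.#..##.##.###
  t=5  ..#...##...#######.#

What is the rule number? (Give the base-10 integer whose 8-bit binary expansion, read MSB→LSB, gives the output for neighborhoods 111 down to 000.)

105

  ###|.  b7=0 t=1,i=0
  ##.|#  b6=1 t=0,i=9
  #.#|#  b5=1 t=0,i=7
  #..|.  b4=0 t=0,i=4
  .##|#  b3=1 t=0,i=8
  .#.|.  b2=0 t=0,i=3
  ..#|.  b1=0 t=0,i=2
  ...|#  b0=1 t=0,i=0
  bits 01101001 = 105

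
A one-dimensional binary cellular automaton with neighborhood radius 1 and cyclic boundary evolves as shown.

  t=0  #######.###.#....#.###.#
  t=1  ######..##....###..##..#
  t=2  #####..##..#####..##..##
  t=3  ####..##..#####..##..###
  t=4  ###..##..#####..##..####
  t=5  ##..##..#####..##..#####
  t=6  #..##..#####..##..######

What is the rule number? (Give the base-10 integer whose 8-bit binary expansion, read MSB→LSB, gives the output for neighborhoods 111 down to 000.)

  nb ###: next=#  (t=0,i=0, bit7=1)
  nb ##.: next=.  (t=0,i=6, bit6=0)
  nb #.#: next=.  (t=0,i=7, bit5=0)
  nb #..: next=.  (t=0,i=13, bit4=0)
  nb .##: next=#  (t=0,i=8, bit3=1)
  nb .#.: next=.  (t=0,i=12, bit2=0)
  nb ..#: next=#  (t=0,i=16, bit1=1)
  nb ...: next=#  (t=0,i=14, bit0=1)
  bits 10001011 = 139

139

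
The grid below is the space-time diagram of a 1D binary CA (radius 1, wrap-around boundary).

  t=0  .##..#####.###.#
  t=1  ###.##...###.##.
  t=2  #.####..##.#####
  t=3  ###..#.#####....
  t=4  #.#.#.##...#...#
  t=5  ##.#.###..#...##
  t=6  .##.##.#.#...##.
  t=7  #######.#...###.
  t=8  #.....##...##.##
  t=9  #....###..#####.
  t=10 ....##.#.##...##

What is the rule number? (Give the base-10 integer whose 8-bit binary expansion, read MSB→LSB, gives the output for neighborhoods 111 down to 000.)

106

  ###|.  b7=0 t=0,i=6
  ##.|#  b6=1 t=0,i=2
  #.#|#  b5=1 t=0,i=0
  #..|.  b4=0 t=0,i=3
  .##|#  b3=1 t=0,i=1
  .#.|.  b2=0 t=0,i=15
  ..#|#  b1=1 t=0,i=4
  ...|.  b0=0 t=1,i=7
  bits 01101010 = 106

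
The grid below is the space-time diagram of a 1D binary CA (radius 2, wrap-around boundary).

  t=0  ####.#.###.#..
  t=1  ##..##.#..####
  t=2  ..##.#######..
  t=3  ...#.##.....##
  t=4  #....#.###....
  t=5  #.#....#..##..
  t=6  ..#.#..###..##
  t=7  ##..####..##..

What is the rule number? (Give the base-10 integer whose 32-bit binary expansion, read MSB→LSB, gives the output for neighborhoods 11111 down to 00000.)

134062737

  ##### -> .   bit 31 = 0  t=1,i=12
  ####. -> .   bit 30 = 0  t=0,i=2
  ###.# -> .   bit 29 = 0  t=0,i=3
  ###.. -> .   bit 28 = 0  t=1,i=1
  ##.## -> .   bit 27 = 0  t=2,i=4
  ##.#. -> #   bit 26 = 1  t=0,i=4
  ##..# -> #   bit 25 = 1  t=1,i=2
  ##... -> #   bit 24 = 1  t=2,i=12
  #.### -> #   bit 23 = 1  t=0,i=7
  #.##. -> #   bit 22 = 1  t=3,i=5
  #.#.# -> #   bit 21 = 1  t=0,i=5
  #.#.. -> #   bit 20 = 1  t=0,i=11
  #..## -> #   bit 19 = 1  t=0,i=13
  #..#. -> #   bit 18 = 1  t=5,i=13
  #...# -> .   bit 17 = 0  t=3,i=1
  #.... -> #   bit 16 = 1  t=2,i=13
  .#### -> #   bit 15 = 1  t=0,i=1
  .###. -> .   bit 14 = 0  t=0,i=8
  .##.# -> #   bit 13 = 1  t=1,i=5
  .##.. -> .   bit 12 = 0  t=3,i=6
  .#.## -> .   bit 11 = 0  t=0,i=6
  .#.#. -> .   bit 10 = 0  t=5,i=1
  .#..# -> #   bit 9 = 1  t=0,i=12
  .#... -> .   bit 8 = 0  t=4,i=1
  ..### -> #   bit 7 = 1  t=0,i=0
  ..##. -> .   bit 6 = 0  t=1,i=4
  ..#.# -> .   bit 5 = 0  t=3,i=3
  ..#.. -> #   bit 4 = 1  t=4,i=0
  ...## -> .   bit 3 = 0  t=2,i=1
  ...#. -> .   bit 2 = 0  t=3,i=2
  ....# -> .   bit 1 = 0  t=2,i=0
  ..... -> #   bit 0 = 1  t=3,i=9
  bits 00000111111111011010001010010001 = 134062737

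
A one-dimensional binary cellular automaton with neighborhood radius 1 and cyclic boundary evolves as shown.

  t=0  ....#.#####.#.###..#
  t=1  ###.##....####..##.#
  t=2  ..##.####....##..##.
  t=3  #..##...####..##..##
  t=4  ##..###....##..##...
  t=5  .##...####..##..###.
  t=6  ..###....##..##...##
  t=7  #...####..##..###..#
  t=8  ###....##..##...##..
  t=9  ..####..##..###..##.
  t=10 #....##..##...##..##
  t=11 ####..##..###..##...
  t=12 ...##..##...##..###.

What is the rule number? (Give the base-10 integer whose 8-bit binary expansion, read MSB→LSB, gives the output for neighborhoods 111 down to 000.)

117

  [7] ### => .  t=0,i=7
  [6] ##. => #  t=0,i=10
  [5] #.# => #  t=0,i=5
  [4] #.. => #  t=0,i=0
  [3] .## => .  t=0,i=6
  [2] .#. => #  t=0,i=4
  [1] ..# => .  t=0,i=3
  [0] ... => #  t=0,i=1
  bits 01110101 = 117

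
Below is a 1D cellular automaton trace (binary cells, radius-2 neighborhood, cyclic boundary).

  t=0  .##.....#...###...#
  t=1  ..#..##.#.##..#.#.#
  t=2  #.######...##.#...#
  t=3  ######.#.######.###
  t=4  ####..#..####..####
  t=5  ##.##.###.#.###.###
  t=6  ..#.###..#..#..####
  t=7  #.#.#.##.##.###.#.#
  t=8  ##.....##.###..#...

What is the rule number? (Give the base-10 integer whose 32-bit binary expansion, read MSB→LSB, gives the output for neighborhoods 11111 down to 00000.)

  nb #####: next=#  (t=2,i=4, bit31=1)
  nb ####.: next=.  (t=2,i=6, bit30=0)
  nb ###.#: next=.  (t=3,i=5, bit29=0)
  nb ###..: next=#  (t=0,i=14, bit28=1)
  nb ##.##: next=#  (t=2,i=1, bit27=1)
  nb ##.#.: next=#  (t=1,i=7, bit26=1)
  nb ##..#: next=#  (t=1,i=12, bit25=1)
  nb ##...: next=.  (t=0,i=3, bit24=0)
  nb #.###: next=#  (t=2,i=2, bit23=1)
  nb #.##.: next=.  (t=0,i=1, bit22=0)
  nb #.#.#: next=.  (t=1,i=8, bit21=0)
  nb #.#..: next=#  (t=1,i=18, bit20=1)
  nb #..##: next=#  (t=1,i=4, bit19=1)
  nb #..#.: next=.  (t=1,i=1, bit18=0)
  nb #...#: next=#  (t=0,i=10, bit17=1)
  nb #....: next=.  (t=0,i=4, bit16=0)
  nb .####: next=#  (t=2,i=3, bit15=1)
  nb .###.: next=.  (t=0,i=13, bit14=0)
  nb .##.#: next=#  (t=1,i=6, bit13=1)
  nb .##..: next=#  (t=0,i=2, bit12=1)
  nb .#.##: next=.  (t=0,i=0, bit11=0)
  nb .#.#.: next=.  (t=1,i=15, bit10=0)
  nb .#..#: next=#  (t=1,i=0, bit9=1)
  nb .#...: next=.  (t=0,i=9, bit8=0)
  nb ..###: next=.  (t=0,i=12, bit7=0)
  nb ..##.: next=#  (t=1,i=5, bit6=1)
  nb ..#.#: next=#  (t=0,i=18, bit5=1)
  nb ..#..: next=#  (t=0,i=8, bit4=1)
  nb ...##: next=#  (t=0,i=11, bit3=1)
  nb ...#.: next=.  (t=0,i=7, bit2=0)
  nb ....#: next=#  (t=0,i=6, bit1=1)
  nb .....: next=#  (t=0,i=5, bit0=1)
  bits 10011110100110101011001001111011 = 2660938363

2660938363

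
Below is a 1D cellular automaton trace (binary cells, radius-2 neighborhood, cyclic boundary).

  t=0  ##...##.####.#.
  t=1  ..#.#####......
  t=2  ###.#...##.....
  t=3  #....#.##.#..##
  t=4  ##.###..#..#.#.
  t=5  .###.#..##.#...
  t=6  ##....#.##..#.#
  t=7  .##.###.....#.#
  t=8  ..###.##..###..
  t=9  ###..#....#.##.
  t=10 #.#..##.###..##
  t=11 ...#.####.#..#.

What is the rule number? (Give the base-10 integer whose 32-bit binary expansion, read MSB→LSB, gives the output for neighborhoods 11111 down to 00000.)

  [31] ##### => .  t=1,i=6
  [30] ####. => .  t=0,i=10
  [29] ###.# => .  t=0,i=11
  [28] ###.. => #  t=1,i=8
  [27] ##.## => #  t=0,i=7
  [26] ##.#. => .  t=0,i=12
  [25] ##..# => .  t=4,i=6
  [24] ##... => #  t=0,i=2
  [23] #.### => #  t=0,i=8
  [22] #.##. => .  t=0,i=0
  [21] #.#.# => .  t=0,i=13
  [20] #.#.. => .  t=2,i=4
  [19] #..## => .  t=3,i=12
  [18] #..#. => .  t=4,i=7
  [17] #...# => .  t=0,i=3
  [16] #.... => .  t=1,i=10
  [15] .#### => .  t=0,i=9
  [14] .###. => .  t=2,i=1
  [13] .##.# => #  t=0,i=6
  [12] .##.. => .  t=0,i=1
  [11] .#.## => .  t=0,i=14
  [10] .#.#. => .  t=4,i=12
  [9] .#..# => #  t=3,i=11
  [8] .#... => #  t=2,i=5
  [7] ..### => #  t=2,i=0
  [6] ..##. => #  t=0,i=5
  [5] ..#.# => #  t=1,i=2
  [4] ..#.. => #  t=4,i=8
  [3] ...## => #  t=0,i=4
  [2] ...#. => #  t=1,i=1
  [1] ....# => #  t=1,i=0
  [0] ..... => .  t=1,i=11
  bits 00011001100000000010001111111110 = 427828222

427828222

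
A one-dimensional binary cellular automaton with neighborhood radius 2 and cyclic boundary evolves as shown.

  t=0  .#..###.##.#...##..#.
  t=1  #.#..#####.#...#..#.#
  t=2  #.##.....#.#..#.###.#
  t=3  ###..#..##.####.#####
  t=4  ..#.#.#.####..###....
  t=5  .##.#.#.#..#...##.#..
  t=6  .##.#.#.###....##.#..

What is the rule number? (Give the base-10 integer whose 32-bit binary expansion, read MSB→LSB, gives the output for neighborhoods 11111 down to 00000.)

955605604

  nb #####: next=.  (t=1,i=7, bit31=0)
  nb ####.: next=.  (t=1,i=8, bit30=0)
  nb ###.#: next=#  (t=0,i=6, bit29=1)
  nb ###..: next=#  (t=3,i=2, bit28=1)
  nb ##.##: next=#  (t=0,i=7, bit27=1)
  nb ##.#.: next=.  (t=0,i=10, bit26=0)
  nb ##..#: next=.  (t=0,i=17, bit25=0)
  nb ##...: next=.  (t=2,i=4, bit24=0)
  nb #.###: next=#  (t=2,i=16, bit23=1)
  nb #.##.: next=#  (t=0,i=8, bit22=1)
  nb #.#.#: next=#  (t=4,i=4, bit21=1)
  nb #.#..: next=#  (t=0,i=11, bit20=1)
  nb #..##: next=.  (t=0,i=3, bit19=0)
  nb #..#.: next=#  (t=0,i=0, bit18=1)
  nb #...#: next=.  (t=0,i=13, bit17=0)
  nb #....: next=#  (t=2,i=5, bit16=1)
  nb .####: next=.  (t=1,i=6, bit15=0)
  nb .###.: next=#  (t=0,i=5, bit14=1)
  nb .##.#: next=#  (t=0,i=9, bit13=1)
  nb .##..: next=.  (t=0,i=16, bit12=0)
  nb .#.##: next=.  (t=1,i=19, bit11=0)
  nb .#.#.: next=.  (t=2,i=10, bit10=0)
  nb .#..#: next=#  (t=0,i=2, bit9=1)
  nb .#...: next=.  (t=0,i=12, bit8=0)
  nb ..###: next=.  (t=0,i=4, bit7=0)
  nb ..##.: next=#  (t=0,i=15, bit6=1)
  nb ..#.#: next=#  (t=1,i=18, bit5=1)
  nb ..#..: next=.  (t=0,i=1, bit4=0)
  nb ...##: next=.  (t=0,i=14, bit3=0)
  nb ...#.: next=#  (t=1,i=14, bit2=1)
  nb ....#: next=.  (t=2,i=7, bit1=0)
  nb .....: next=.  (t=2,i=6, bit0=0)
  bits 00111000111101010110001001100100 = 955605604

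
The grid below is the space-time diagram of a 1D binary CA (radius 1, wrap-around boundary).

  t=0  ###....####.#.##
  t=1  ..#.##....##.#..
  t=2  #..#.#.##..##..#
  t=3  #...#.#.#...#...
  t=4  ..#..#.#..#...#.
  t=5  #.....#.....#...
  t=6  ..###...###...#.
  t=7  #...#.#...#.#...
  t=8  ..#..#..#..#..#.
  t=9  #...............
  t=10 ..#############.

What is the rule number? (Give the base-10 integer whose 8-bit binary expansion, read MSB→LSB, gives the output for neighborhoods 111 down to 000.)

97

  ### -> .   bit 7 = 0  t=0,i=0
  ##. -> #   bit 6 = 1  t=0,i=2
  #.# -> #   bit 5 = 1  t=0,i=11
  #.. -> .   bit 4 = 0  t=0,i=3
  .## -> .   bit 3 = 0  t=0,i=7
  .#. -> .   bit 2 = 0  t=0,i=12
  ..# -> .   bit 1 = 0  t=0,i=6
  ... -> #   bit 0 = 1  t=0,i=4
  bits 01100001 = 97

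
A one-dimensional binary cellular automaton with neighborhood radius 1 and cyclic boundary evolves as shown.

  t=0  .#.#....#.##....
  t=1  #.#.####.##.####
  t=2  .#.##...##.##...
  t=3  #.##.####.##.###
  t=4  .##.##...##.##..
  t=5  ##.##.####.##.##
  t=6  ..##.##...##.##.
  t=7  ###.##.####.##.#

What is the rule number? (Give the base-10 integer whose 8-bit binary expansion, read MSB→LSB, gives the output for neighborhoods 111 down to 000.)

  ### -> .   bit 7 = 0  t=1,i=5
  ##. -> .   bit 6 = 0  t=0,i=11
  #.# -> #   bit 5 = 1  t=0,i=2
  #.. -> #   bit 4 = 1  t=0,i=4
  .## -> #   bit 3 = 1  t=0,i=10
  .#. -> .   bit 2 = 0  t=0,i=1
  ..# -> #   bit 1 = 1  t=0,i=0
  ... -> #   bit 0 = 1  t=0,i=5
  bits 00111011 = 59

59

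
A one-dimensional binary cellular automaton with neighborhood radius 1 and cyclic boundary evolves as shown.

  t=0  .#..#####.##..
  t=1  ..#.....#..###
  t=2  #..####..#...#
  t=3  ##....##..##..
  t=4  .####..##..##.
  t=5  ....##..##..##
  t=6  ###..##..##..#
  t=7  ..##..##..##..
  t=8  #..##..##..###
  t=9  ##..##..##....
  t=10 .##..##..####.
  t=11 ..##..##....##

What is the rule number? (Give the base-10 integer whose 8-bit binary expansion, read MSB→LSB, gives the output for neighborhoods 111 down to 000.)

  nb ###: next=.  (t=0,i=5, bit7=0)
  nb ##.: next=#  (t=0,i=8, bit6=1)
  nb #.#: next=.  (t=0,i=9, bit5=0)
  nb #..: next=#  (t=0,i=2, bit4=1)
  nb .##: next=.  (t=0,i=4, bit3=0)
  nb .#.: next=.  (t=0,i=1, bit2=0)
  nb ..#: next=.  (t=0,i=0, bit1=0)
  nb ...: next=#  (t=0,i=13, bit0=1)
  bits 01010001 = 81

81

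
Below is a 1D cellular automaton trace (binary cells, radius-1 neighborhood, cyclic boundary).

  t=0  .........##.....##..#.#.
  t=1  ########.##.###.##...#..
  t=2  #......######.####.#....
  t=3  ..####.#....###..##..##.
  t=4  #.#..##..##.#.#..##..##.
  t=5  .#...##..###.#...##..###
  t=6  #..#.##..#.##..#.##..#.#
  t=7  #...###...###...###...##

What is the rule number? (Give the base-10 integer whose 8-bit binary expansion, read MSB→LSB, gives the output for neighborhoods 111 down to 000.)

  ### -> .   bit 7 = 0  t=1,i=1
  ##. -> #   bit 6 = 1  t=0,i=10
  #.# -> #   bit 5 = 1  t=0,i=21
  #.. -> .   bit 4 = 0  t=0,i=11
  .## -> #   bit 3 = 1  t=0,i=9
  .#. -> .   bit 2 = 0  t=0,i=20
  ..# -> .   bit 1 = 0  t=0,i=8
  ... -> #   bit 0 = 1  t=0,i=0
  bits 01101001 = 105

105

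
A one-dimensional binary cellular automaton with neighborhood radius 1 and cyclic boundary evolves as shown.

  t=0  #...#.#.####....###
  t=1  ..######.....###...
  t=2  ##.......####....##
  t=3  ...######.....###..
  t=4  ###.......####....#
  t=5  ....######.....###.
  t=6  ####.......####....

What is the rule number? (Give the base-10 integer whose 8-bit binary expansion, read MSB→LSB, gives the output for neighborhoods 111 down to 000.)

  ###|.  b7=0 t=0,i=9
  ##.|.  b6=0 t=0,i=0
  #.#|#  b5=1 t=0,i=5
  #..|.  b4=0 t=0,i=1
  .##|.  b3=0 t=0,i=8
  .#.|#  b2=1 t=0,i=4
  ..#|#  b1=1 t=0,i=3
  ...|#  b0=1 t=0,i=2
  bits 00100111 = 39

39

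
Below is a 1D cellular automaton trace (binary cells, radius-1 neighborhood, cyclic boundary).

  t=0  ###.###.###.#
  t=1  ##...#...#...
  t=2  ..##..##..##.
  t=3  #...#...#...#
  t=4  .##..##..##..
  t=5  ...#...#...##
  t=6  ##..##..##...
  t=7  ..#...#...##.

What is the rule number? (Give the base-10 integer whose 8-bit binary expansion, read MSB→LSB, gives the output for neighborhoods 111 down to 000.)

  nb ###: next=#  (t=0,i=0, bit7=1)
  nb ##.: next=.  (t=0,i=2, bit6=0)
  nb #.#: next=.  (t=0,i=3, bit5=0)
  nb #..: next=#  (t=1,i=2, bit4=1)
  nb .##: next=.  (t=0,i=4, bit3=0)
  nb .#.: next=.  (t=1,i=5, bit2=0)
  nb ..#: next=.  (t=1,i=4, bit1=0)
  nb ...: next=#  (t=1,i=3, bit0=1)
  bits 10010001 = 145

145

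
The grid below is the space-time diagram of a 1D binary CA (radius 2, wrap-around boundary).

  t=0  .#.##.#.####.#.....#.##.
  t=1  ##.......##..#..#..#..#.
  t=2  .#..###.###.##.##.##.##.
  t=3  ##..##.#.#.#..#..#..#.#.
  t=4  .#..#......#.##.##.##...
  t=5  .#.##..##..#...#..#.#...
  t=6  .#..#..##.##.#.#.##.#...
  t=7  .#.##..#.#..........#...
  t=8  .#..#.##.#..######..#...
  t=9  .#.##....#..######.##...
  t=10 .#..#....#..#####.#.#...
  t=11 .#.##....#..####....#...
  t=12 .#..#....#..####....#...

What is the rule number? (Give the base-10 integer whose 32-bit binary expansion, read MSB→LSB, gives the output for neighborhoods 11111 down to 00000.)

  [31] ##### => #  t=8,i=14
  [30] ####. => #  t=0,i=10
  [29] ###.# => .  t=0,i=11
  [28] ###.. => #  t=8,i=17
  [27] ##.## => #  t=2,i=7
  [26] ##.#. => .  t=0,i=5
  [25] ##..# => .  t=0,i=23
  [24] ##... => .  t=1,i=2
  [23] #.### => .  t=0,i=8
  [22] #.##. => .  t=0,i=3
  [21] #.#.# => .  t=0,i=6
  [20] #.#.. => #  t=0,i=13
  [19] #..## => .  t=2,i=3
  [18] #..#. => #  t=0,i=0
  [17] #...# => #  t=5,i=13
  [16] #.... => .  t=0,i=15
  [15] .#### => #  t=0,i=9
  [14] .###. => #  t=2,i=5
  [13] .##.# => .  t=0,i=4
  [12] .##.. => #  t=0,i=22
  [11] .#.## => .  t=0,i=2
  [10] .#.#. => .  t=3,i=8
  [9] .#..# => .  t=1,i=14
  [8] .#... => .  t=0,i=14
  [7] ..### => #  t=2,i=4
  [6] ..##. => #  t=1,i=9
  [5] ..#.# => #  t=0,i=1
  [4] ..#.. => #  t=1,i=13
  [3] ...## => #  t=1,i=8
  [2] ...#. => .  t=0,i=18
  [1] ....# => .  t=0,i=17
  [0] ..... => #  t=0,i=16
  bits 11011000000101101101000011111001 = 3625373945

3625373945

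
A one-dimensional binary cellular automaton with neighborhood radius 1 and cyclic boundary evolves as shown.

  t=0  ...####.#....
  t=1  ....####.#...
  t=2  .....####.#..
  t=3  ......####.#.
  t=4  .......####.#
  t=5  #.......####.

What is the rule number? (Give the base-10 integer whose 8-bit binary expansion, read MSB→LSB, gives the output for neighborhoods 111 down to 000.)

  nb ###: next=#  (t=0,i=4, bit7=1)
  nb ##.: next=#  (t=0,i=6, bit6=1)
  nb #.#: next=#  (t=0,i=7, bit5=1)
  nb #..: next=#  (t=0,i=9, bit4=1)
  nb .##: next=.  (t=0,i=3, bit3=0)
  nb .#.: next=.  (t=0,i=8, bit2=0)
  nb ..#: next=.  (t=0,i=2, bit1=0)
  nb ...: next=.  (t=0,i=0, bit0=0)
  bits 11110000 = 240

240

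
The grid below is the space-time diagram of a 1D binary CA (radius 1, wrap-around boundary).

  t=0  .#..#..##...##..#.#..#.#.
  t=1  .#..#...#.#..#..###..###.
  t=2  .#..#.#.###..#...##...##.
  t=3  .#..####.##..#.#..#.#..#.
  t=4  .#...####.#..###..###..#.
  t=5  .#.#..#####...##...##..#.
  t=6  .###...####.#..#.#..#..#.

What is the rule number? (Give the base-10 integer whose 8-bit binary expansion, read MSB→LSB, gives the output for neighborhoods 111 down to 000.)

  [7] ### => #  t=1,i=17
  [6] ##. => #  t=0,i=8
  [5] #.# => #  t=0,i=17
  [4] #.. => .  t=0,i=2
  [3] .## => .  t=0,i=7
  [2] .#. => #  t=0,i=1
  [1] ..# => .  t=0,i=0
  [0] ... => #  t=0,i=10
  bits 11100101 = 229

229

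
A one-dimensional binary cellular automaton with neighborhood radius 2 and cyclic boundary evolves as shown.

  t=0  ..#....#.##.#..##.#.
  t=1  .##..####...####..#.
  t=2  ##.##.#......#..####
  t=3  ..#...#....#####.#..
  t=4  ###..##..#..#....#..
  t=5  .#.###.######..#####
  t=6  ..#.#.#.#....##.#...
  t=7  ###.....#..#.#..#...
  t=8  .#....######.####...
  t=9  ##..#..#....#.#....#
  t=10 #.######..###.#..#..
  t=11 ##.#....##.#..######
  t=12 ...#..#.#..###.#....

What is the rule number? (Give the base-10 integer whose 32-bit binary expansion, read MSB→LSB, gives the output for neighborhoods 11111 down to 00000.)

169658998

  ##### -> .   bit 31 = 0  t=2,i=18
  ####. -> .   bit 30 = 0  t=1,i=7
  ###.# -> .   bit 29 = 0  t=2,i=1
  ###.. -> .   bit 28 = 0  t=1,i=8
  ##.## -> #   bit 27 = 1  t=2,i=2
  ##.#. -> .   bit 26 = 0  t=0,i=11
  ##..# -> #   bit 25 = 1  t=1,i=3
  ##... -> .   bit 24 = 0  t=1,i=9
  #.### -> .   bit 23 = 0  t=5,i=3
  #.##. -> .   bit 22 = 0  t=0,i=9
  #.#.# -> .   bit 21 = 0  t=5,i=1
  #.#.. -> #   bit 20 = 1  t=0,i=12
  #..## -> #   bit 19 = 1  t=0,i=14
  #..#. -> #   bit 18 = 1  t=1,i=17
  #...# -> .   bit 17 = 0  t=0,i=0
  #.... -> .   bit 16 = 0  t=0,i=4
  .#### -> #   bit 15 = 1  t=1,i=6
  .###. -> #   bit 14 = 1  t=4,i=1
  .##.# -> .   bit 13 = 0  t=0,i=10
  .##.. -> .   bit 12 = 0  t=1,i=2
  .#.## -> #   bit 11 = 1  t=0,i=8
  .#.#. -> .   bit 10 = 0  t=6,i=3
  .#..# -> #   bit 9 = 1  t=0,i=13
  .#... -> .   bit 8 = 0  t=0,i=3
  ..### -> .   bit 7 = 0  t=1,i=5
  ..##. -> #   bit 6 = 1  t=0,i=15
  ..#.# -> #   bit 5 = 1  t=0,i=7
  ..#.. -> #   bit 4 = 1  t=0,i=2
  ...## -> .   bit 3 = 0  t=1,i=11
  ...#. -> #   bit 2 = 1  t=0,i=1
  ....# -> #   bit 1 = 1  t=0,i=5
  ..... -> .   bit 0 = 0  t=2,i=9
  bits 00001010000111001100101001110110 = 169658998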